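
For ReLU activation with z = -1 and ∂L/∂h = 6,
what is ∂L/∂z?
∂L/∂z = 0

h = ReLU(-1) = 0
Since z < 0: ∂h/∂z = 0
∂L/∂z = ∂L/∂h · ∂h/∂z = 6 × 0 = 0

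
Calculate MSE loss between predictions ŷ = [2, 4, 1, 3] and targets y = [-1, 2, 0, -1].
MSE = 7.5

MSE = (1/4)((2--1)² + (4-2)² + (1-0)² + (3--1)²) = (1/4)(9 + 4 + 1 + 16) = 7.5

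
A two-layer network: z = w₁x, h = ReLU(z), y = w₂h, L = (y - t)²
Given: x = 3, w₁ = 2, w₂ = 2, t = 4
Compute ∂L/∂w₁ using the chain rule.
∂L/∂w₁ = 96

Forward pass:
z = w₁x = 2×3 = 6
h = ReLU(6) = 6
y = w₂h = 2×6 = 12

Backward pass:
∂L/∂y = 2(y - t) = 2(12 - 4) = 16
∂y/∂h = w₂ = 2
∂h/∂z = 1 (ReLU derivative)
∂z/∂w₁ = x = 3

∂L/∂w₁ = 16 × 2 × 1 × 3 = 96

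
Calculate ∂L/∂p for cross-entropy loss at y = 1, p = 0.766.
∂L/∂p = -1.305

∂L/∂p = -y/p + (1-y)/(1-p) = -1/0.766 + 0 = -1.305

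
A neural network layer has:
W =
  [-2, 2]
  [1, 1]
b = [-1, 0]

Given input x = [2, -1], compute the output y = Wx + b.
y = [-7, 1]

Wx = [-2×2 + 2×-1, 1×2 + 1×-1]
   = [-6, 1]
y = Wx + b = [-6 + -1, 1 + 0] = [-7, 1]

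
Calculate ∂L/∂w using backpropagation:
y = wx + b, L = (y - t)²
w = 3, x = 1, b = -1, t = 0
∂L/∂w = 4

y = wx + b = (3)(1) + -1 = 2
∂L/∂y = 2(y - t) = 2(2 - 0) = 4
∂y/∂w = x = 1
∂L/∂w = ∂L/∂y · ∂y/∂w = 4 × 1 = 4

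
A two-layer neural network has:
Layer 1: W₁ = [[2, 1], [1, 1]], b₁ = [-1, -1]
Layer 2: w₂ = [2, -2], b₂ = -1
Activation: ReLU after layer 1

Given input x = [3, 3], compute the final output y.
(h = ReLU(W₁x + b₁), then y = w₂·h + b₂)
y = 5

Layer 1 pre-activation: z₁ = [8, 5]
After ReLU: h = [8, 5]
Layer 2 output: y = 2×8 + -2×5 + -1 = 5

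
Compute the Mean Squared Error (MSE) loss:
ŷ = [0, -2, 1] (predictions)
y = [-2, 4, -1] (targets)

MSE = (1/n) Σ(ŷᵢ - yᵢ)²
MSE = 14.67

MSE = (1/3)((0--2)² + (-2-4)² + (1--1)²) = (1/3)(4 + 36 + 4) = 14.67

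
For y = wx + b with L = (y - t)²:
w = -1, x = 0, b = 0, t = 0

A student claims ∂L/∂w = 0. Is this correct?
Correct

y = (-1)(0) + 0 = 0
∂L/∂y = 2(y - t) = 2(0 - 0) = 0
∂y/∂w = x = 0
∂L/∂w = 0 × 0 = 0

Claimed value: 0
Correct: The correct gradient is 0.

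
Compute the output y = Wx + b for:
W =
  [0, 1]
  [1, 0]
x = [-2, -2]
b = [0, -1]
y = [-2, -3]

Wx = [0×-2 + 1×-2, 1×-2 + 0×-2]
   = [-2, -2]
y = Wx + b = [-2 + 0, -2 + -1] = [-2, -3]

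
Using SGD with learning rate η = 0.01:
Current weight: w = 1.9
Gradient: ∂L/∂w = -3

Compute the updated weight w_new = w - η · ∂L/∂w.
w_new = 1.93

w_new = w - η·∂L/∂w = 1.9 - 0.01×(-3) = 1.9 - (-0.03) = 1.93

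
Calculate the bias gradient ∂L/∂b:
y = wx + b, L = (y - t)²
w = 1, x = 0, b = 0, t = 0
∂L/∂b = 0

y = wx + b = (1)(0) + 0 = 0
∂L/∂y = 2(y - t) = 2(0 - 0) = 0
∂y/∂b = 1
∂L/∂b = ∂L/∂y · ∂y/∂b = 0 × 1 = 0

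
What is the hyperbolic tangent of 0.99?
0.7574

tanh(0.99) = (e^(0.99) - e^(-0.99))/(e^(0.99) + e^(-0.99)) = 0.7574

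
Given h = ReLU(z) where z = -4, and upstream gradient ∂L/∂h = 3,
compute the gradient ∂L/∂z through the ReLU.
∂L/∂z = 0

h = ReLU(-4) = 0
Since z < 0: ∂h/∂z = 0
∂L/∂z = ∂L/∂h · ∂h/∂z = 3 × 0 = 0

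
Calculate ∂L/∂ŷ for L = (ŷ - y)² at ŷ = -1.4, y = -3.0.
∂L/∂ŷ = 3.2

∂L/∂ŷ = 2(ŷ - y) = 2(-1.4 - -3.0) = 2(1.6) = 3.2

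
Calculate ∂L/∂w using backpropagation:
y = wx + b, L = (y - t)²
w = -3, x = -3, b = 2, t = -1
∂L/∂w = -72

y = wx + b = (-3)(-3) + 2 = 11
∂L/∂y = 2(y - t) = 2(11 - -1) = 24
∂y/∂w = x = -3
∂L/∂w = ∂L/∂y · ∂y/∂w = 24 × -3 = -72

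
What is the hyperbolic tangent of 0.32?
0.3095

tanh(0.32) = (e^(0.32) - e^(-0.32))/(e^(0.32) + e^(-0.32)) = 0.3095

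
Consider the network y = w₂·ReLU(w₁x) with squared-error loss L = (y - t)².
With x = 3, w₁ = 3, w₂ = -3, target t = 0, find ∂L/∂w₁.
∂L/∂w₁ = 486

Forward pass:
z = w₁x = 3×3 = 9
h = ReLU(9) = 9
y = w₂h = -3×9 = -27

Backward pass:
∂L/∂y = 2(y - t) = 2(-27 - 0) = -54
∂y/∂h = w₂ = -3
∂h/∂z = 1 (ReLU derivative)
∂z/∂w₁ = x = 3

∂L/∂w₁ = -54 × -3 × 1 × 3 = 486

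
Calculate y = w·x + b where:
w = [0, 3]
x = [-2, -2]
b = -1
y = -7

y = (0)(-2) + (3)(-2) + -1 = -7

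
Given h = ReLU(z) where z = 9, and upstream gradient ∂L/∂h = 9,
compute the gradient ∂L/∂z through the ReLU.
∂L/∂z = 9

h = ReLU(9) = 9
Since z > 0: ∂h/∂z = 1
∂L/∂z = ∂L/∂h · ∂h/∂z = 9 × 1 = 9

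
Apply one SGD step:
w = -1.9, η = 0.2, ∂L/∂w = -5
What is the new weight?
w_new = -0.9

w_new = w - η·∂L/∂w = -1.9 - 0.2×(-5) = -1.9 - (-1) = -0.9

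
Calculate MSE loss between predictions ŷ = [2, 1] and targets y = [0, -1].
MSE = 4

MSE = (1/2)((2-0)² + (1--1)²) = (1/2)(4 + 4) = 4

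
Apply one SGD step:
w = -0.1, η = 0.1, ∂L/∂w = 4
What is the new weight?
w_new = -0.5

w_new = w - η·∂L/∂w = -0.1 - 0.1×(4) = -0.1 - (0.4) = -0.5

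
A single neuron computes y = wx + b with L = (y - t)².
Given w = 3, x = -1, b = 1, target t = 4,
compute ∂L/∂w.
∂L/∂w = 12

y = wx + b = (3)(-1) + 1 = -2
∂L/∂y = 2(y - t) = 2(-2 - 4) = -12
∂y/∂w = x = -1
∂L/∂w = ∂L/∂y · ∂y/∂w = -12 × -1 = 12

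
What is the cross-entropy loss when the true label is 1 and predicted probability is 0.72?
L = 0.3285

L = -1·log(0.72) - 0·log(0.28) = -log(0.72) = 0.3285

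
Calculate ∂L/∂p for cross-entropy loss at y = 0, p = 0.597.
∂L/∂p = 2.481

∂L/∂p = -y/p + (1-y)/(1-p) = 0 + 1/0.403 = 2.481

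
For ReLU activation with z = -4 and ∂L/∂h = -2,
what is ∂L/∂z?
∂L/∂z = 0

h = ReLU(-4) = 0
Since z < 0: ∂h/∂z = 0
∂L/∂z = ∂L/∂h · ∂h/∂z = -2 × 0 = 0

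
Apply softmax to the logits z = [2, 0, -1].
p = [0.8438, 0.1142, 0.042]

exp(z) = [7.389, 1, 0.3679]
Sum = 8.757
p = [0.8438, 0.1142, 0.042]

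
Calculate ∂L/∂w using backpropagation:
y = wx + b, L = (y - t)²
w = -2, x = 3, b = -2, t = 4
∂L/∂w = -72

y = wx + b = (-2)(3) + -2 = -8
∂L/∂y = 2(y - t) = 2(-8 - 4) = -24
∂y/∂w = x = 3
∂L/∂w = ∂L/∂y · ∂y/∂w = -24 × 3 = -72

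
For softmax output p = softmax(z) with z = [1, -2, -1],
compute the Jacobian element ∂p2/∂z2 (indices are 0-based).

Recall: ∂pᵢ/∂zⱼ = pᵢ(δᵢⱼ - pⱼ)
∂p2/∂z2 = 0.1012

p = softmax(z) = [0.8438, 0.04201, 0.1142]
p2 = 0.1142

∂p2/∂z2 = p2(1 - p2) = 0.1142 × (1 - 0.1142) = 0.1012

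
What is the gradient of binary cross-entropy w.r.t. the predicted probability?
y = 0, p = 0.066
∂L/∂p = 1.071

∂L/∂p = -y/p + (1-y)/(1-p) = 0 + 1/0.934 = 1.071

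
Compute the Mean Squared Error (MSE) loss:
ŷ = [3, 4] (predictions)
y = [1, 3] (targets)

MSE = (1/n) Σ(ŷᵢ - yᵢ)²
MSE = 2.5

MSE = (1/2)((3-1)² + (4-3)²) = (1/2)(4 + 1) = 2.5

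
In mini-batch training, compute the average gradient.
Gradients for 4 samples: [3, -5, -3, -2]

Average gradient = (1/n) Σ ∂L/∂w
Average gradient = -1.75

Average = (1/4)(3 + -5 + -3 + -2) = -7/4 = -1.75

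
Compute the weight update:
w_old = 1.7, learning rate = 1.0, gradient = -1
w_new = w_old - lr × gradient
w_new = 2.7

w_new = w - η·∂L/∂w = 1.7 - 1.0×(-1) = 1.7 - (-1) = 2.7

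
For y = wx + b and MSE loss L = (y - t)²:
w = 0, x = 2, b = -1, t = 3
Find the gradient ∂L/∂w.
∂L/∂w = -16

y = wx + b = (0)(2) + -1 = -1
∂L/∂y = 2(y - t) = 2(-1 - 3) = -8
∂y/∂w = x = 2
∂L/∂w = ∂L/∂y · ∂y/∂w = -8 × 2 = -16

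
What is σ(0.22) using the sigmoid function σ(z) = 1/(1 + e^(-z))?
0.5548

sigmoid(0.22) = 1/(1 + e^(-0.22)) = 1/(1 + 0.8025) = 0.5548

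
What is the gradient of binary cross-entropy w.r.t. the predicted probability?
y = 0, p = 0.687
∂L/∂p = 3.195

∂L/∂p = -y/p + (1-y)/(1-p) = 0 + 1/0.313 = 3.195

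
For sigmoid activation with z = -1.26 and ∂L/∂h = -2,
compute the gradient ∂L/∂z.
∂L/∂z = -0.3443

σ(-1.26) = 0.221
σ'(-1.26) = σ(-1.26)(1 - σ(-1.26)) = 0.221 × 0.779 = 0.1721
∂L/∂z = ∂L/∂h · σ'(z) = -2 × 0.1721 = -0.3443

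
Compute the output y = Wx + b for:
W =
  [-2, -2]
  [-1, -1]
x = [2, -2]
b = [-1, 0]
y = [-1, 0]

Wx = [-2×2 + -2×-2, -1×2 + -1×-2]
   = [0, 0]
y = Wx + b = [0 + -1, 0 + 0] = [-1, 0]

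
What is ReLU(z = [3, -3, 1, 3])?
h = [3, 0, 1, 3]

ReLU applied element-wise: max(0,3)=3, max(0,-3)=0, max(0,1)=1, max(0,3)=3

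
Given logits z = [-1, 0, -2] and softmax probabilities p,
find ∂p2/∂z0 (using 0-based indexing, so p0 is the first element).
∂p2/∂z0 = -0.02203

p = softmax(z) = [0.2447, 0.6652, 0.09003]
p2 = 0.09003, p0 = 0.2447

∂p2/∂z0 = -p2 × p0 = -0.09003 × 0.2447 = -0.02203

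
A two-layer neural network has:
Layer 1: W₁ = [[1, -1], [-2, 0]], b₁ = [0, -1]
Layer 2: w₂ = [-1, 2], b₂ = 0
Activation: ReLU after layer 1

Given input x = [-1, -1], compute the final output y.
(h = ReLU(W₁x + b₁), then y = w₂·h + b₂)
y = 2

Layer 1 pre-activation: z₁ = [0, 1]
After ReLU: h = [0, 1]
Layer 2 output: y = -1×0 + 2×1 + 0 = 2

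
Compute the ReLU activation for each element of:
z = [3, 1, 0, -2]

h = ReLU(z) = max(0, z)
h = [3, 1, 0, 0]

ReLU applied element-wise: max(0,3)=3, max(0,1)=1, max(0,0)=0, max(0,-2)=0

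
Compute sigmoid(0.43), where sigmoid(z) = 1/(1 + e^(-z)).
0.6059

sigmoid(0.43) = 1/(1 + e^(-0.43)) = 1/(1 + 0.6505) = 0.6059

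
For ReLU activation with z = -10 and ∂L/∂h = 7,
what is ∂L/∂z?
∂L/∂z = 0

h = ReLU(-10) = 0
Since z < 0: ∂h/∂z = 0
∂L/∂z = ∂L/∂h · ∂h/∂z = 7 × 0 = 0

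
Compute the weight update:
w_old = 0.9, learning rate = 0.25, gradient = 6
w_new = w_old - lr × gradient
w_new = -0.6

w_new = w - η·∂L/∂w = 0.9 - 0.25×(6) = 0.9 - (1.5) = -0.6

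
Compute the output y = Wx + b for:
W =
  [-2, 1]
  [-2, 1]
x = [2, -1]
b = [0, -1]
y = [-5, -6]

Wx = [-2×2 + 1×-1, -2×2 + 1×-1]
   = [-5, -5]
y = Wx + b = [-5 + 0, -5 + -1] = [-5, -6]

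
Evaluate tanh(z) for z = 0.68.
0.5915

tanh(0.68) = (e^(0.68) - e^(-0.68))/(e^(0.68) + e^(-0.68)) = 0.5915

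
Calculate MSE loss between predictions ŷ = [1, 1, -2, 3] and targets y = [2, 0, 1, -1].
MSE = 6.75

MSE = (1/4)((1-2)² + (1-0)² + (-2-1)² + (3--1)²) = (1/4)(1 + 1 + 9 + 16) = 6.75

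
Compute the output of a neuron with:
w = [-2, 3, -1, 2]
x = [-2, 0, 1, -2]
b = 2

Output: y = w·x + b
y = 1

y = (-2)(-2) + (3)(0) + (-1)(1) + (2)(-2) + 2 = 1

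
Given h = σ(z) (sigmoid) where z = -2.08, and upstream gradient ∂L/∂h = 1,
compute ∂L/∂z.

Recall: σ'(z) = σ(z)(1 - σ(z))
∂L/∂z = 0.09872

σ(-2.08) = 0.1111
σ'(-2.08) = σ(-2.08)(1 - σ(-2.08)) = 0.1111 × 0.8889 = 0.09872
∂L/∂z = ∂L/∂h · σ'(z) = 1 × 0.09872 = 0.09872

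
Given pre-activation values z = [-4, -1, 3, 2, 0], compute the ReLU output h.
h = [0, 0, 3, 2, 0]

ReLU applied element-wise: max(0,-4)=0, max(0,-1)=0, max(0,3)=3, max(0,2)=2, max(0,0)=0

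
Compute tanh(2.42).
0.9843

tanh(2.42) = (e^(2.42) - e^(-2.42))/(e^(2.42) + e^(-2.42)) = 0.9843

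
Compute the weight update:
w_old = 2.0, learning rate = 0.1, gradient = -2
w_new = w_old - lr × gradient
w_new = 2.2

w_new = w - η·∂L/∂w = 2.0 - 0.1×(-2) = 2.0 - (-0.2) = 2.2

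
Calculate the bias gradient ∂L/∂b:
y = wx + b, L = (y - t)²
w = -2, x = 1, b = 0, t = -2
∂L/∂b = 0

y = wx + b = (-2)(1) + 0 = -2
∂L/∂y = 2(y - t) = 2(-2 - -2) = 0
∂y/∂b = 1
∂L/∂b = ∂L/∂y · ∂y/∂b = 0 × 1 = 0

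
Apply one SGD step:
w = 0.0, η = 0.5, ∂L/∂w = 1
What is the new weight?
w_new = -0.5

w_new = w - η·∂L/∂w = 0.0 - 0.5×(1) = 0.0 - (0.5) = -0.5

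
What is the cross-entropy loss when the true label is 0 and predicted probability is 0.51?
L = 0.7133

L = -0·log(0.51) - 1·log(0.49) = -log(0.49) = 0.7133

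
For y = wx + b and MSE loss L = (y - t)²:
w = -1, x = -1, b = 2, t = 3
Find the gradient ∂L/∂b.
∂L/∂b = 0

y = wx + b = (-1)(-1) + 2 = 3
∂L/∂y = 2(y - t) = 2(3 - 3) = 0
∂y/∂b = 1
∂L/∂b = ∂L/∂y · ∂y/∂b = 0 × 1 = 0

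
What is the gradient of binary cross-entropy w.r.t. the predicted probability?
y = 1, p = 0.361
∂L/∂p = -2.77

∂L/∂p = -y/p + (1-y)/(1-p) = -1/0.361 + 0 = -2.77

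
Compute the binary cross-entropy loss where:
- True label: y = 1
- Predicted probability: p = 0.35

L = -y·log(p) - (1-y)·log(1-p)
L = 1.05

L = -1·log(0.35) - 0·log(0.65) = -log(0.35) = 1.05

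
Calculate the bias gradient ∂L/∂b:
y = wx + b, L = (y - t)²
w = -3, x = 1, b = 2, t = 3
∂L/∂b = -8

y = wx + b = (-3)(1) + 2 = -1
∂L/∂y = 2(y - t) = 2(-1 - 3) = -8
∂y/∂b = 1
∂L/∂b = ∂L/∂y · ∂y/∂b = -8 × 1 = -8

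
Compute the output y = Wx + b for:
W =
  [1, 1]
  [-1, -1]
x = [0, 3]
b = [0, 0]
y = [3, -3]

Wx = [1×0 + 1×3, -1×0 + -1×3]
   = [3, -3]
y = Wx + b = [3 + 0, -3 + 0] = [3, -3]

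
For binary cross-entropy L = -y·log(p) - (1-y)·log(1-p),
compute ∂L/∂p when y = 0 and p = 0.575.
∂L/∂p = 2.353

∂L/∂p = -y/p + (1-y)/(1-p) = 0 + 1/0.425 = 2.353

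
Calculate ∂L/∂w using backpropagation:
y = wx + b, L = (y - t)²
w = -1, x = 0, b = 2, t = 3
∂L/∂w = 0

y = wx + b = (-1)(0) + 2 = 2
∂L/∂y = 2(y - t) = 2(2 - 3) = -2
∂y/∂w = x = 0
∂L/∂w = ∂L/∂y · ∂y/∂w = -2 × 0 = 0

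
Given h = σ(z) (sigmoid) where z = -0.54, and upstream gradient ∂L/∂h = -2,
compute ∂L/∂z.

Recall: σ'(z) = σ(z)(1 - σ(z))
∂L/∂z = -0.4653

σ(-0.54) = 0.3682
σ'(-0.54) = σ(-0.54)(1 - σ(-0.54)) = 0.3682 × 0.6318 = 0.2326
∂L/∂z = ∂L/∂h · σ'(z) = -2 × 0.2326 = -0.4653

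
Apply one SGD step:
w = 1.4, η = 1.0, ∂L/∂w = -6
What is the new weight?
w_new = 7.4

w_new = w - η·∂L/∂w = 1.4 - 1.0×(-6) = 1.4 - (-6) = 7.4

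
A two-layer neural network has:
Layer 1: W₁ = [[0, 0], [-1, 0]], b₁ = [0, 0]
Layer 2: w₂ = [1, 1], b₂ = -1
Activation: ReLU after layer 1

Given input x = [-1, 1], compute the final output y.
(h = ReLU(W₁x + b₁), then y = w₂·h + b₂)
y = 0

Layer 1 pre-activation: z₁ = [0, 1]
After ReLU: h = [0, 1]
Layer 2 output: y = 1×0 + 1×1 + -1 = 0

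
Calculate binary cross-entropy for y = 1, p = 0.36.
L = 1.022

L = -1·log(0.36) - 0·log(0.64) = -log(0.36) = 1.022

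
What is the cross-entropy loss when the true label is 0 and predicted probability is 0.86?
L = 1.966

L = -0·log(0.86) - 1·log(0.14) = -log(0.14) = 1.966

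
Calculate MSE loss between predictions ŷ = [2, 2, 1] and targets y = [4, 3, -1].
MSE = 3

MSE = (1/3)((2-4)² + (2-3)² + (1--1)²) = (1/3)(4 + 1 + 4) = 3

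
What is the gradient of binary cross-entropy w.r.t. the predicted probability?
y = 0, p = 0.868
∂L/∂p = 7.576

∂L/∂p = -y/p + (1-y)/(1-p) = 0 + 1/0.132 = 7.576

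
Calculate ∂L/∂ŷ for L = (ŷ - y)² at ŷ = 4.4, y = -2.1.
∂L/∂ŷ = 13.0

∂L/∂ŷ = 2(ŷ - y) = 2(4.4 - -2.1) = 2(6.5) = 13.0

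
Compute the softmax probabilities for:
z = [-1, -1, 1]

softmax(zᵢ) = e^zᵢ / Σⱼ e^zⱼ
p = [0.1065, 0.1065, 0.787]

exp(z) = [0.3679, 0.3679, 2.718]
Sum = 3.454
p = [0.1065, 0.1065, 0.787]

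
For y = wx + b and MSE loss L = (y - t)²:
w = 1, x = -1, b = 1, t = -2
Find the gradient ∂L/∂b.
∂L/∂b = 4

y = wx + b = (1)(-1) + 1 = 0
∂L/∂y = 2(y - t) = 2(0 - -2) = 4
∂y/∂b = 1
∂L/∂b = ∂L/∂y · ∂y/∂b = 4 × 1 = 4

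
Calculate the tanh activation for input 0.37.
0.354

tanh(0.37) = (e^(0.37) - e^(-0.37))/(e^(0.37) + e^(-0.37)) = 0.354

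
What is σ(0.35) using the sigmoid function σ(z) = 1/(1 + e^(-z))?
0.5866

sigmoid(0.35) = 1/(1 + e^(-0.35)) = 1/(1 + 0.7047) = 0.5866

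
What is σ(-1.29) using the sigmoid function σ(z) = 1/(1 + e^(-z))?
0.2159

sigmoid(-1.29) = 1/(1 + e^(1.29)) = 1/(1 + 3.633) = 0.2159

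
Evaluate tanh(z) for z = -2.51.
-0.9869

tanh(-2.51) = (e^(-2.51) - e^(2.51))/(e^(-2.51) + e^(2.51)) = -0.9869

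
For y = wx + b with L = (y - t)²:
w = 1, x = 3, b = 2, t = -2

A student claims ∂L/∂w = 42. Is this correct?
Correct

y = (1)(3) + 2 = 5
∂L/∂y = 2(y - t) = 2(5 - -2) = 14
∂y/∂w = x = 3
∂L/∂w = 14 × 3 = 42

Claimed value: 42
Correct: The correct gradient is 42.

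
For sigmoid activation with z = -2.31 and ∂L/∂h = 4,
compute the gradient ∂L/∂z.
∂L/∂z = 0.3286

σ(-2.31) = 0.0903
σ'(-2.31) = σ(-2.31)(1 - σ(-2.31)) = 0.0903 × 0.9097 = 0.08214
∂L/∂z = ∂L/∂h · σ'(z) = 4 × 0.08214 = 0.3286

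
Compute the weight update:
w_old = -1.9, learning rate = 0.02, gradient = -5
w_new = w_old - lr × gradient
w_new = -1.8

w_new = w - η·∂L/∂w = -1.9 - 0.02×(-5) = -1.9 - (-0.1) = -1.8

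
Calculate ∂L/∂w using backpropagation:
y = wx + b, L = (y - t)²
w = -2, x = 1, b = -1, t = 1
∂L/∂w = -8

y = wx + b = (-2)(1) + -1 = -3
∂L/∂y = 2(y - t) = 2(-3 - 1) = -8
∂y/∂w = x = 1
∂L/∂w = ∂L/∂y · ∂y/∂w = -8 × 1 = -8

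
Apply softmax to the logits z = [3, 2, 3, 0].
p = [0.4136, 0.1522, 0.4136, 0.0206]

exp(z) = [20.09, 7.389, 20.09, 1]
Sum = 48.56
p = [0.4136, 0.1522, 0.4136, 0.0206]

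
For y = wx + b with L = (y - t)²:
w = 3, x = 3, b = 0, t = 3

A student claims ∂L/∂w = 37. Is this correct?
Incorrect

y = (3)(3) + 0 = 9
∂L/∂y = 2(y - t) = 2(9 - 3) = 12
∂y/∂w = x = 3
∂L/∂w = 12 × 3 = 36

Claimed value: 37
Incorrect: The correct gradient is 36.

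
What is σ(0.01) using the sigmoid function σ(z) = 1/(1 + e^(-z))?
0.5025

sigmoid(0.01) = 1/(1 + e^(-0.01)) = 1/(1 + 0.99) = 0.5025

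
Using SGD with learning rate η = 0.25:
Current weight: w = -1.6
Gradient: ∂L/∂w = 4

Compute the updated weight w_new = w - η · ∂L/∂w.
w_new = -2.6

w_new = w - η·∂L/∂w = -1.6 - 0.25×(4) = -1.6 - (1) = -2.6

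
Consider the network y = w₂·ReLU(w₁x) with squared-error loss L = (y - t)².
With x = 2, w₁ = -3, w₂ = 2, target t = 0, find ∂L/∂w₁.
∂L/∂w₁ = 0

Forward pass:
z = w₁x = -3×2 = -6
h = ReLU(-6) = 0
y = w₂h = 2×0 = 0

Backward pass:
∂L/∂y = 2(y - t) = 2(0 - 0) = 0
∂y/∂h = w₂ = 2
∂h/∂z = 0 (ReLU derivative)
∂z/∂w₁ = x = 2

∂L/∂w₁ = 0 × 2 × 0 × 2 = 0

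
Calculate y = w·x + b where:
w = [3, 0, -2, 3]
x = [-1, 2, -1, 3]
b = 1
y = 9

y = (3)(-1) + (0)(2) + (-2)(-1) + (3)(3) + 1 = 9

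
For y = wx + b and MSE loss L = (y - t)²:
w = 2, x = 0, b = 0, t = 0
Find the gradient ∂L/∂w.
∂L/∂w = 0

y = wx + b = (2)(0) + 0 = 0
∂L/∂y = 2(y - t) = 2(0 - 0) = 0
∂y/∂w = x = 0
∂L/∂w = ∂L/∂y · ∂y/∂w = 0 × 0 = 0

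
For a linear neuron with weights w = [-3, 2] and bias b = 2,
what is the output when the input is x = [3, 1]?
y = -5

y = (-3)(3) + (2)(1) + 2 = -5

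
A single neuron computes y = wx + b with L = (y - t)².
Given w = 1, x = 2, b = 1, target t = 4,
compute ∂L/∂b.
∂L/∂b = -2

y = wx + b = (1)(2) + 1 = 3
∂L/∂y = 2(y - t) = 2(3 - 4) = -2
∂y/∂b = 1
∂L/∂b = ∂L/∂y · ∂y/∂b = -2 × 1 = -2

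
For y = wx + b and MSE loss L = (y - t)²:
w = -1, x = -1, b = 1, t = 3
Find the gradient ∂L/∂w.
∂L/∂w = 2

y = wx + b = (-1)(-1) + 1 = 2
∂L/∂y = 2(y - t) = 2(2 - 3) = -2
∂y/∂w = x = -1
∂L/∂w = ∂L/∂y · ∂y/∂w = -2 × -1 = 2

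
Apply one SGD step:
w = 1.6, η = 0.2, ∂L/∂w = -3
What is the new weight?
w_new = 2.2

w_new = w - η·∂L/∂w = 1.6 - 0.2×(-3) = 1.6 - (-0.6) = 2.2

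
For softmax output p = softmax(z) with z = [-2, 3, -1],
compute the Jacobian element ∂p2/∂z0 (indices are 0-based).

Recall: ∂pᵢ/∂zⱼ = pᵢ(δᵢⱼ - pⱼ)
∂p2/∂z0 = -0.0001175

p = softmax(z) = [0.006573, 0.9756, 0.01787]
p2 = 0.01787, p0 = 0.006573

∂p2/∂z0 = -p2 × p0 = -0.01787 × 0.006573 = -0.0001175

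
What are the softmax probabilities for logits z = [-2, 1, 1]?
p = [0.0243, 0.4879, 0.4879]

exp(z) = [0.1353, 2.718, 2.718]
Sum = 5.572
p = [0.0243, 0.4879, 0.4879]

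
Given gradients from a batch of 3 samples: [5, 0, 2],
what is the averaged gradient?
Average gradient = 2.333

Average = (1/3)(5 + 0 + 2) = 7/3 = 2.333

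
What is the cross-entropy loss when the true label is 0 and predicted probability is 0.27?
L = 0.3147

L = -0·log(0.27) - 1·log(0.73) = -log(0.73) = 0.3147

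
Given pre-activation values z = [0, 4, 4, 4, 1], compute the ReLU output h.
h = [0, 4, 4, 4, 1]

ReLU applied element-wise: max(0,0)=0, max(0,4)=4, max(0,4)=4, max(0,4)=4, max(0,1)=1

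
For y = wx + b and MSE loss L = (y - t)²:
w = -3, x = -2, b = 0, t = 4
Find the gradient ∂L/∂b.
∂L/∂b = 4

y = wx + b = (-3)(-2) + 0 = 6
∂L/∂y = 2(y - t) = 2(6 - 4) = 4
∂y/∂b = 1
∂L/∂b = ∂L/∂y · ∂y/∂b = 4 × 1 = 4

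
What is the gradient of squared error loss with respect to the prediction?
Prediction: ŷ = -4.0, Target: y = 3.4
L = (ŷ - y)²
∂L/∂ŷ = -14.8

∂L/∂ŷ = 2(ŷ - y) = 2(-4.0 - 3.4) = 2(-7.4) = -14.8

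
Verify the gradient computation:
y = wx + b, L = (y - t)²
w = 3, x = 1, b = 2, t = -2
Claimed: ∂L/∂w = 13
Incorrect

y = (3)(1) + 2 = 5
∂L/∂y = 2(y - t) = 2(5 - -2) = 14
∂y/∂w = x = 1
∂L/∂w = 14 × 1 = 14

Claimed value: 13
Incorrect: The correct gradient is 14.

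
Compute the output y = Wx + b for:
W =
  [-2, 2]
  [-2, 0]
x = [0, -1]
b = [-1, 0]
y = [-3, 0]

Wx = [-2×0 + 2×-1, -2×0 + 0×-1]
   = [-2, 0]
y = Wx + b = [-2 + -1, 0 + 0] = [-3, 0]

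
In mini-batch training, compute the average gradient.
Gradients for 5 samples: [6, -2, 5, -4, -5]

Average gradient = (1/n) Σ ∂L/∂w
Average gradient = 0

Average = (1/5)(6 + -2 + 5 + -4 + -5) = 0/5 = 0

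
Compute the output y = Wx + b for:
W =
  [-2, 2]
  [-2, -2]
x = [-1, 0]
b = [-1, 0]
y = [1, 2]

Wx = [-2×-1 + 2×0, -2×-1 + -2×0]
   = [2, 2]
y = Wx + b = [2 + -1, 2 + 0] = [1, 2]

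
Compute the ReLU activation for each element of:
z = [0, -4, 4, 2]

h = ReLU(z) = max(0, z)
h = [0, 0, 4, 2]

ReLU applied element-wise: max(0,0)=0, max(0,-4)=0, max(0,4)=4, max(0,2)=2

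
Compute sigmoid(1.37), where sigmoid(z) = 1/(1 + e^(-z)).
0.7974

sigmoid(1.37) = 1/(1 + e^(-1.37)) = 1/(1 + 0.2541) = 0.7974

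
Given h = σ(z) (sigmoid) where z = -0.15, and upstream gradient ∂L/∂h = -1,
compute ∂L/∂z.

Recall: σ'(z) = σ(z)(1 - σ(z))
∂L/∂z = -0.2486

σ(-0.15) = 0.4626
σ'(-0.15) = σ(-0.15)(1 - σ(-0.15)) = 0.4626 × 0.5374 = 0.2486
∂L/∂z = ∂L/∂h · σ'(z) = -1 × 0.2486 = -0.2486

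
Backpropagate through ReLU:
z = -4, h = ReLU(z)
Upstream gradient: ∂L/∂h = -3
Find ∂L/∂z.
∂L/∂z = 0

h = ReLU(-4) = 0
Since z < 0: ∂h/∂z = 0
∂L/∂z = ∂L/∂h · ∂h/∂z = -3 × 0 = 0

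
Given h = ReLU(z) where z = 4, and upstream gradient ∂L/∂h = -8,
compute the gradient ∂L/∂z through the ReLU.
∂L/∂z = -8

h = ReLU(4) = 4
Since z > 0: ∂h/∂z = 1
∂L/∂z = ∂L/∂h · ∂h/∂z = -8 × 1 = -8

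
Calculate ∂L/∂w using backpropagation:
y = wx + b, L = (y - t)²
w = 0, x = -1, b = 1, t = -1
∂L/∂w = -4

y = wx + b = (0)(-1) + 1 = 1
∂L/∂y = 2(y - t) = 2(1 - -1) = 4
∂y/∂w = x = -1
∂L/∂w = ∂L/∂y · ∂y/∂w = 4 × -1 = -4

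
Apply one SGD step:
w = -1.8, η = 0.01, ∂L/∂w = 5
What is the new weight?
w_new = -1.85

w_new = w - η·∂L/∂w = -1.8 - 0.01×(5) = -1.8 - (0.05) = -1.85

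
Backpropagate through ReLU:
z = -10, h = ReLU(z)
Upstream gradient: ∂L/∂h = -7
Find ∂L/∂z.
∂L/∂z = 0

h = ReLU(-10) = 0
Since z < 0: ∂h/∂z = 0
∂L/∂z = ∂L/∂h · ∂h/∂z = -7 × 0 = 0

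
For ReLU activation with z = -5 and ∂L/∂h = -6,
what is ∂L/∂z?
∂L/∂z = 0

h = ReLU(-5) = 0
Since z < 0: ∂h/∂z = 0
∂L/∂z = ∂L/∂h · ∂h/∂z = -6 × 0 = 0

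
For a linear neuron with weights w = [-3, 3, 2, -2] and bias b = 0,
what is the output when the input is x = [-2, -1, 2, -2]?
y = 11

y = (-3)(-2) + (3)(-1) + (2)(2) + (-2)(-2) + 0 = 11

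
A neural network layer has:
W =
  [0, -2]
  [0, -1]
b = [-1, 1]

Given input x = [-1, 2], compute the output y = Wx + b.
y = [-5, -1]

Wx = [0×-1 + -2×2, 0×-1 + -1×2]
   = [-4, -2]
y = Wx + b = [-4 + -1, -2 + 1] = [-5, -1]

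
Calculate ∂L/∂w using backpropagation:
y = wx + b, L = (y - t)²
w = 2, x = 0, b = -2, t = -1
∂L/∂w = 0

y = wx + b = (2)(0) + -2 = -2
∂L/∂y = 2(y - t) = 2(-2 - -1) = -2
∂y/∂w = x = 0
∂L/∂w = ∂L/∂y · ∂y/∂w = -2 × 0 = 0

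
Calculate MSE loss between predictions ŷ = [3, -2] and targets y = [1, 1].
MSE = 6.5

MSE = (1/2)((3-1)² + (-2-1)²) = (1/2)(4 + 9) = 6.5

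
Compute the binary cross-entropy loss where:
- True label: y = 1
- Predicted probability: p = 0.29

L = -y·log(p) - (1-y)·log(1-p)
L = 1.238

L = -1·log(0.29) - 0·log(0.71) = -log(0.29) = 1.238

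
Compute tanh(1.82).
0.9488

tanh(1.82) = (e^(1.82) - e^(-1.82))/(e^(1.82) + e^(-1.82)) = 0.9488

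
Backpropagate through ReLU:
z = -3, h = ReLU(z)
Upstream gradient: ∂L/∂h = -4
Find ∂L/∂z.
∂L/∂z = 0

h = ReLU(-3) = 0
Since z < 0: ∂h/∂z = 0
∂L/∂z = ∂L/∂h · ∂h/∂z = -4 × 0 = 0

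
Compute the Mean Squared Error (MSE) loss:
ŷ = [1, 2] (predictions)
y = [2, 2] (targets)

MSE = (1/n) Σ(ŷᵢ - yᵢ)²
MSE = 0.5

MSE = (1/2)((1-2)² + (2-2)²) = (1/2)(1 + 0) = 0.5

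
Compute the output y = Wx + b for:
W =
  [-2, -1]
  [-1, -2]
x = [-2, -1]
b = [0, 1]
y = [5, 5]

Wx = [-2×-2 + -1×-1, -1×-2 + -2×-1]
   = [5, 4]
y = Wx + b = [5 + 0, 4 + 1] = [5, 5]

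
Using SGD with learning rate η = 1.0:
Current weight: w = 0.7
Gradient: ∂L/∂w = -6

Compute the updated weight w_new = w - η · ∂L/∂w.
w_new = 6.7

w_new = w - η·∂L/∂w = 0.7 - 1.0×(-6) = 0.7 - (-6) = 6.7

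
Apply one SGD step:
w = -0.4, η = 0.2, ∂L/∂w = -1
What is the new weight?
w_new = -0.2

w_new = w - η·∂L/∂w = -0.4 - 0.2×(-1) = -0.4 - (-0.2) = -0.2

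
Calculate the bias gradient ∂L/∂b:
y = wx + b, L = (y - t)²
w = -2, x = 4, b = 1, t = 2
∂L/∂b = -18

y = wx + b = (-2)(4) + 1 = -7
∂L/∂y = 2(y - t) = 2(-7 - 2) = -18
∂y/∂b = 1
∂L/∂b = ∂L/∂y · ∂y/∂b = -18 × 1 = -18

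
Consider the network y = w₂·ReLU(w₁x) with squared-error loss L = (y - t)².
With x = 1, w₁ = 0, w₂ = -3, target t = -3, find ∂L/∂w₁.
∂L/∂w₁ = 0

Forward pass:
z = w₁x = 0×1 = 0
h = ReLU(0) = 0
y = w₂h = -3×0 = 0

Backward pass:
∂L/∂y = 2(y - t) = 2(0 - -3) = 6
∂y/∂h = w₂ = -3
∂h/∂z = 0 (ReLU derivative)
∂z/∂w₁ = x = 1

∂L/∂w₁ = 6 × -3 × 0 × 1 = 0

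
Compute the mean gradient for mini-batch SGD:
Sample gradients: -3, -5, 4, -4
Average gradient = -2

Average = (1/4)(-3 + -5 + 4 + -4) = -8/4 = -2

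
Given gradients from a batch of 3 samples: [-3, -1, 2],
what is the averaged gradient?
Average gradient = -0.6667

Average = (1/3)(-3 + -1 + 2) = -2/3 = -0.6667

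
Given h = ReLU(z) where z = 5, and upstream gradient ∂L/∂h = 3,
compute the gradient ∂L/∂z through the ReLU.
∂L/∂z = 3

h = ReLU(5) = 5
Since z > 0: ∂h/∂z = 1
∂L/∂z = ∂L/∂h · ∂h/∂z = 3 × 1 = 3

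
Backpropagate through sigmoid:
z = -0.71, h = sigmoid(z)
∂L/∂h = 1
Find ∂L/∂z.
∂L/∂z = 0.221

σ(-0.71) = 0.3296
σ'(-0.71) = σ(-0.71)(1 - σ(-0.71)) = 0.3296 × 0.6704 = 0.221
∂L/∂z = ∂L/∂h · σ'(z) = 1 × 0.221 = 0.221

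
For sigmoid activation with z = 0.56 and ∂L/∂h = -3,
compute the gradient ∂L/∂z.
∂L/∂z = -0.6941

σ(0.56) = 0.6365
σ'(0.56) = σ(0.56)(1 - σ(0.56)) = 0.6365 × 0.3635 = 0.2314
∂L/∂z = ∂L/∂h · σ'(z) = -3 × 0.2314 = -0.6941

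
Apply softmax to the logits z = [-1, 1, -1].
p = [0.1065, 0.787, 0.1065]

exp(z) = [0.3679, 2.718, 0.3679]
Sum = 3.454
p = [0.1065, 0.787, 0.1065]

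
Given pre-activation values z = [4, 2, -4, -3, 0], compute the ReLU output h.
h = [4, 2, 0, 0, 0]

ReLU applied element-wise: max(0,4)=4, max(0,2)=2, max(0,-4)=0, max(0,-3)=0, max(0,0)=0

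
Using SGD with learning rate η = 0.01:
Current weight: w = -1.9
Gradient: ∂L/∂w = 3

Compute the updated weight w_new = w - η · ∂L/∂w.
w_new = -1.93

w_new = w - η·∂L/∂w = -1.9 - 0.01×(3) = -1.9 - (0.03) = -1.93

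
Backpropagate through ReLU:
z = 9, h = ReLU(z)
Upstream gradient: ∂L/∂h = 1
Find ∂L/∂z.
∂L/∂z = 1

h = ReLU(9) = 9
Since z > 0: ∂h/∂z = 1
∂L/∂z = ∂L/∂h · ∂h/∂z = 1 × 1 = 1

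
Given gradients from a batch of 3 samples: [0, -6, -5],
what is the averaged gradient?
Average gradient = -3.667

Average = (1/3)(0 + -6 + -5) = -11/3 = -3.667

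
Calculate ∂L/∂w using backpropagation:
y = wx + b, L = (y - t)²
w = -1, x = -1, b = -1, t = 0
∂L/∂w = 0

y = wx + b = (-1)(-1) + -1 = 0
∂L/∂y = 2(y - t) = 2(0 - 0) = 0
∂y/∂w = x = -1
∂L/∂w = ∂L/∂y · ∂y/∂w = 0 × -1 = 0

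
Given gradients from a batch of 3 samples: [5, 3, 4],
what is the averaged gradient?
Average gradient = 4

Average = (1/3)(5 + 3 + 4) = 12/3 = 4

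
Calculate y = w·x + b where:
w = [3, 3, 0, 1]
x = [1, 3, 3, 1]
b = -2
y = 11

y = (3)(1) + (3)(3) + (0)(3) + (1)(1) + -2 = 11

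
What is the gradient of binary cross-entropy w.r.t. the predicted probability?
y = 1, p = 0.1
∂L/∂p = -10

∂L/∂p = -y/p + (1-y)/(1-p) = -1/0.1 + 0 = -10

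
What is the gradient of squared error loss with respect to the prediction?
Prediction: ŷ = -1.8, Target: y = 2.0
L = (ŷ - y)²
∂L/∂ŷ = -7.6

∂L/∂ŷ = 2(ŷ - y) = 2(-1.8 - 2.0) = 2(-3.8) = -7.6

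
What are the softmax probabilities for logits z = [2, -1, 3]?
p = [0.2654, 0.0132, 0.7214]

exp(z) = [7.389, 0.3679, 20.09]
Sum = 27.84
p = [0.2654, 0.0132, 0.7214]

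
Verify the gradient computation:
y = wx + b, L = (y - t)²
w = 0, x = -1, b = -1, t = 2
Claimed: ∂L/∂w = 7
Incorrect

y = (0)(-1) + -1 = -1
∂L/∂y = 2(y - t) = 2(-1 - 2) = -6
∂y/∂w = x = -1
∂L/∂w = -6 × -1 = 6

Claimed value: 7
Incorrect: The correct gradient is 6.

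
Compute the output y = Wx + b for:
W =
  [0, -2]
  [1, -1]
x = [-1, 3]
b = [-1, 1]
y = [-7, -3]

Wx = [0×-1 + -2×3, 1×-1 + -1×3]
   = [-6, -4]
y = Wx + b = [-6 + -1, -4 + 1] = [-7, -3]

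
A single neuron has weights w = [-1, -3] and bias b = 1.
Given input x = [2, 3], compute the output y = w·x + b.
y = -10

y = (-1)(2) + (-3)(3) + 1 = -10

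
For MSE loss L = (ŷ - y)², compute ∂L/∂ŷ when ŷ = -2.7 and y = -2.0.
∂L/∂ŷ = -1.4

∂L/∂ŷ = 2(ŷ - y) = 2(-2.7 - -2.0) = 2(-0.7) = -1.4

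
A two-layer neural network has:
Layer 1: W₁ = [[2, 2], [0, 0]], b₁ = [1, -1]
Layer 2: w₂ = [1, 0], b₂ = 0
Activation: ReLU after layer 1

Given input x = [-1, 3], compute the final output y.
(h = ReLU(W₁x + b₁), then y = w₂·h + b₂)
y = 5

Layer 1 pre-activation: z₁ = [5, -1]
After ReLU: h = [5, 0]
Layer 2 output: y = 1×5 + 0×0 + 0 = 5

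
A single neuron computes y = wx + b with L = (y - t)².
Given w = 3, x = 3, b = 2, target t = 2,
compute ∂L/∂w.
∂L/∂w = 54

y = wx + b = (3)(3) + 2 = 11
∂L/∂y = 2(y - t) = 2(11 - 2) = 18
∂y/∂w = x = 3
∂L/∂w = ∂L/∂y · ∂y/∂w = 18 × 3 = 54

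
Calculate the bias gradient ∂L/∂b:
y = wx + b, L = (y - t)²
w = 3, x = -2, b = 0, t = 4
∂L/∂b = -20

y = wx + b = (3)(-2) + 0 = -6
∂L/∂y = 2(y - t) = 2(-6 - 4) = -20
∂y/∂b = 1
∂L/∂b = ∂L/∂y · ∂y/∂b = -20 × 1 = -20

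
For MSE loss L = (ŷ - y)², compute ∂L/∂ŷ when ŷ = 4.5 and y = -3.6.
∂L/∂ŷ = 16.2

∂L/∂ŷ = 2(ŷ - y) = 2(4.5 - -3.6) = 2(8.1) = 16.2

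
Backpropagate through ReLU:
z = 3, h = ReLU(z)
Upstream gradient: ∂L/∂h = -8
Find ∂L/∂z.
∂L/∂z = -8

h = ReLU(3) = 3
Since z > 0: ∂h/∂z = 1
∂L/∂z = ∂L/∂h · ∂h/∂z = -8 × 1 = -8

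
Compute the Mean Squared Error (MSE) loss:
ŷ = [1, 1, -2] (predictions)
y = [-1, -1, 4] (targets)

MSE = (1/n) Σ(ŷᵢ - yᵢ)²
MSE = 14.67

MSE = (1/3)((1--1)² + (1--1)² + (-2-4)²) = (1/3)(4 + 4 + 36) = 14.67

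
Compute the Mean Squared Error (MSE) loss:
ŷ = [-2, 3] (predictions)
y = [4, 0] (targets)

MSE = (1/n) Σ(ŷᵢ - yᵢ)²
MSE = 22.5

MSE = (1/2)((-2-4)² + (3-0)²) = (1/2)(36 + 9) = 22.5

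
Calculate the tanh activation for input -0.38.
-0.3627

tanh(-0.38) = (e^(-0.38) - e^(0.38))/(e^(-0.38) + e^(0.38)) = -0.3627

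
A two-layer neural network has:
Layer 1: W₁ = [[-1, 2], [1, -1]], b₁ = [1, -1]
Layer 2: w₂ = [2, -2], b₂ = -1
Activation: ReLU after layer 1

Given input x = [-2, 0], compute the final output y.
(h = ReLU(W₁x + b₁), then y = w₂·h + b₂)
y = 5

Layer 1 pre-activation: z₁ = [3, -3]
After ReLU: h = [3, 0]
Layer 2 output: y = 2×3 + -2×0 + -1 = 5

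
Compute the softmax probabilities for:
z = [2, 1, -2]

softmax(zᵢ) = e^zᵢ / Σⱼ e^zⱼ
p = [0.7214, 0.2654, 0.0132]

exp(z) = [7.389, 2.718, 0.1353]
Sum = 10.24
p = [0.7214, 0.2654, 0.0132]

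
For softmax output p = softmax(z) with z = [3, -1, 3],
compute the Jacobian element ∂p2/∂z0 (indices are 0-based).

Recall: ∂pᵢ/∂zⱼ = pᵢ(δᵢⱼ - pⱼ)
∂p2/∂z0 = -0.2455

p = softmax(z) = [0.4955, 0.009075, 0.4955]
p2 = 0.4955, p0 = 0.4955

∂p2/∂z0 = -p2 × p0 = -0.4955 × 0.4955 = -0.2455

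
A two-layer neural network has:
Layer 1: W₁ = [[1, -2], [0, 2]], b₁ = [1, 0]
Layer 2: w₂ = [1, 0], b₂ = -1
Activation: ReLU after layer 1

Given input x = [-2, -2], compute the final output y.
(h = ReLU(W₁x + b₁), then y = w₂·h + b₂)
y = 2

Layer 1 pre-activation: z₁ = [3, -4]
After ReLU: h = [3, 0]
Layer 2 output: y = 1×3 + 0×0 + -1 = 2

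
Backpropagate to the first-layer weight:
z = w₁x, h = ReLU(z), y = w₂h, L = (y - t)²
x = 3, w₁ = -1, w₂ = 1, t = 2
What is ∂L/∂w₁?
∂L/∂w₁ = 0

Forward pass:
z = w₁x = -1×3 = -3
h = ReLU(-3) = 0
y = w₂h = 1×0 = 0

Backward pass:
∂L/∂y = 2(y - t) = 2(0 - 2) = -4
∂y/∂h = w₂ = 1
∂h/∂z = 0 (ReLU derivative)
∂z/∂w₁ = x = 3

∂L/∂w₁ = -4 × 1 × 0 × 3 = 0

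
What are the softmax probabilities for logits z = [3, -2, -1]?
p = [0.9756, 0.0066, 0.0179]

exp(z) = [20.09, 0.1353, 0.3679]
Sum = 20.59
p = [0.9756, 0.0066, 0.0179]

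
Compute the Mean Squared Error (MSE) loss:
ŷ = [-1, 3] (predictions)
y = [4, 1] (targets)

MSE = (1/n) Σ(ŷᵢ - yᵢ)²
MSE = 14.5

MSE = (1/2)((-1-4)² + (3-1)²) = (1/2)(25 + 4) = 14.5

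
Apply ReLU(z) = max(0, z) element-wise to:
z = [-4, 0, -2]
h = [0, 0, 0]

ReLU applied element-wise: max(0,-4)=0, max(0,0)=0, max(0,-2)=0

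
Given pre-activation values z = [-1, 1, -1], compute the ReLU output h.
h = [0, 1, 0]

ReLU applied element-wise: max(0,-1)=0, max(0,1)=1, max(0,-1)=0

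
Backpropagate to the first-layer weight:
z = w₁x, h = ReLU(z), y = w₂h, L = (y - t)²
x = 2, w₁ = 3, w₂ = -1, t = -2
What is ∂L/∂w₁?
∂L/∂w₁ = 16

Forward pass:
z = w₁x = 3×2 = 6
h = ReLU(6) = 6
y = w₂h = -1×6 = -6

Backward pass:
∂L/∂y = 2(y - t) = 2(-6 - -2) = -8
∂y/∂h = w₂ = -1
∂h/∂z = 1 (ReLU derivative)
∂z/∂w₁ = x = 2

∂L/∂w₁ = -8 × -1 × 1 × 2 = 16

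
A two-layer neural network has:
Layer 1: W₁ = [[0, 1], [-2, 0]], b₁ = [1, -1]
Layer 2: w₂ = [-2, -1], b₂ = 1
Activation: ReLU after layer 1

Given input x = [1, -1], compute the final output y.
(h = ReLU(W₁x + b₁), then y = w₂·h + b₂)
y = 1

Layer 1 pre-activation: z₁ = [0, -3]
After ReLU: h = [0, 0]
Layer 2 output: y = -2×0 + -1×0 + 1 = 1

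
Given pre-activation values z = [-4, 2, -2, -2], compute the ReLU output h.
h = [0, 2, 0, 0]

ReLU applied element-wise: max(0,-4)=0, max(0,2)=2, max(0,-2)=0, max(0,-2)=0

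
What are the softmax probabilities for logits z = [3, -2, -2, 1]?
p = [0.8705, 0.0059, 0.0059, 0.1178]

exp(z) = [20.09, 0.1353, 0.1353, 2.718]
Sum = 23.07
p = [0.8705, 0.0059, 0.0059, 0.1178]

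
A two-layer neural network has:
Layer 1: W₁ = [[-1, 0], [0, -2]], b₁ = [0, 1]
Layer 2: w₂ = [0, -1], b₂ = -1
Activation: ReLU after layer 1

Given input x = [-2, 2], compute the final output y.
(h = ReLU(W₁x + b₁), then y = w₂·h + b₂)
y = -1

Layer 1 pre-activation: z₁ = [2, -3]
After ReLU: h = [2, 0]
Layer 2 output: y = 0×2 + -1×0 + -1 = -1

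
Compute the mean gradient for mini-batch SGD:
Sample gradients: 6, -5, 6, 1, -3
Average gradient = 1

Average = (1/5)(6 + -5 + 6 + 1 + -3) = 5/5 = 1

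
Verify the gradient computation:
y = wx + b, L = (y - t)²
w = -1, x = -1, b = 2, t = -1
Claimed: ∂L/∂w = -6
Incorrect

y = (-1)(-1) + 2 = 3
∂L/∂y = 2(y - t) = 2(3 - -1) = 8
∂y/∂w = x = -1
∂L/∂w = 8 × -1 = -8

Claimed value: -6
Incorrect: The correct gradient is -8.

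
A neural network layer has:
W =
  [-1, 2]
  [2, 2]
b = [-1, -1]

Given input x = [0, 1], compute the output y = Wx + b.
y = [1, 1]

Wx = [-1×0 + 2×1, 2×0 + 2×1]
   = [2, 2]
y = Wx + b = [2 + -1, 2 + -1] = [1, 1]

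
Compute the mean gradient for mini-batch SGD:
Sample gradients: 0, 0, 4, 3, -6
Average gradient = 0.2

Average = (1/5)(0 + 0 + 4 + 3 + -6) = 1/5 = 0.2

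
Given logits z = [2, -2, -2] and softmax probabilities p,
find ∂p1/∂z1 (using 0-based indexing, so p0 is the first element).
∂p1/∂z1 = 0.01736

p = softmax(z) = [0.9647, 0.01767, 0.01767]
p1 = 0.01767

∂p1/∂z1 = p1(1 - p1) = 0.01767 × (1 - 0.01767) = 0.01736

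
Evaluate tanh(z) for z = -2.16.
-0.9737

tanh(-2.16) = (e^(-2.16) - e^(2.16))/(e^(-2.16) + e^(2.16)) = -0.9737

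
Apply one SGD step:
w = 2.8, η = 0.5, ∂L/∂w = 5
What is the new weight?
w_new = 0.3

w_new = w - η·∂L/∂w = 2.8 - 0.5×(5) = 2.8 - (2.5) = 0.3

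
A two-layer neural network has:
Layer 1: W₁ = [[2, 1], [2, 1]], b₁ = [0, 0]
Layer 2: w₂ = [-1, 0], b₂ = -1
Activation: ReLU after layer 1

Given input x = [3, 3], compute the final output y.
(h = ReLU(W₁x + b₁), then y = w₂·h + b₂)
y = -10

Layer 1 pre-activation: z₁ = [9, 9]
After ReLU: h = [9, 9]
Layer 2 output: y = -1×9 + 0×9 + -1 = -10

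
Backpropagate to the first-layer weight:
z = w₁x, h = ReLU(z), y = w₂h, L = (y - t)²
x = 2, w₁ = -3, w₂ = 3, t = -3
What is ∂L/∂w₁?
∂L/∂w₁ = 0

Forward pass:
z = w₁x = -3×2 = -6
h = ReLU(-6) = 0
y = w₂h = 3×0 = 0

Backward pass:
∂L/∂y = 2(y - t) = 2(0 - -3) = 6
∂y/∂h = w₂ = 3
∂h/∂z = 0 (ReLU derivative)
∂z/∂w₁ = x = 2

∂L/∂w₁ = 6 × 3 × 0 × 2 = 0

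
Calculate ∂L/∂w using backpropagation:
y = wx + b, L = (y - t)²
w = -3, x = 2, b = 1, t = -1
∂L/∂w = -16

y = wx + b = (-3)(2) + 1 = -5
∂L/∂y = 2(y - t) = 2(-5 - -1) = -8
∂y/∂w = x = 2
∂L/∂w = ∂L/∂y · ∂y/∂w = -8 × 2 = -16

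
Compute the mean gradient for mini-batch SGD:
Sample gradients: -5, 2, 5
Average gradient = 0.6667

Average = (1/3)(-5 + 2 + 5) = 2/3 = 0.6667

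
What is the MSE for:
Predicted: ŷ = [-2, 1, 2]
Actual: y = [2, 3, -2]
MSE = 12

MSE = (1/3)((-2-2)² + (1-3)² + (2--2)²) = (1/3)(16 + 4 + 16) = 12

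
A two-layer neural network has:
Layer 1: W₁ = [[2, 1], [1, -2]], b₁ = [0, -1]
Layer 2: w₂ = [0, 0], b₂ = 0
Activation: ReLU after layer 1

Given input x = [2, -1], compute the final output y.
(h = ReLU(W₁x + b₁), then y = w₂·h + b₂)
y = 0

Layer 1 pre-activation: z₁ = [3, 3]
After ReLU: h = [3, 3]
Layer 2 output: y = 0×3 + 0×3 + 0 = 0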